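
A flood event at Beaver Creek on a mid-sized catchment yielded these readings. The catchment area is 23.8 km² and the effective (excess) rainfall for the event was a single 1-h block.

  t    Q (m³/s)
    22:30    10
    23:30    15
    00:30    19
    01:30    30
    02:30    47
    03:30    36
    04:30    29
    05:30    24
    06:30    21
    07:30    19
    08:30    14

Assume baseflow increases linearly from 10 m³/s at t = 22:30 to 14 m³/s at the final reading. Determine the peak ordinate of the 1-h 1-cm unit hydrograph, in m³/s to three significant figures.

U_p ≈ 17.7 m³/s

Direct runoff: 0.00, 4.60, 8.20, 18.80, 35.40, 24.00, 16.60, 11.20, 7.80, 5.40, 0.00 m³/s; ΣQ_DR = 132.0 m³/s, peak = 35.40 m³/s.
Runoff depth d = ΣQ_DR·Δt / A = 132.0 × 3600 / (23.8 km²) = 19.97 mm.
The 1-cm UH is the DRH scaled by (10 mm)/d, so U_p = 35.40 × 10/19.97 = 17.7 m³/s.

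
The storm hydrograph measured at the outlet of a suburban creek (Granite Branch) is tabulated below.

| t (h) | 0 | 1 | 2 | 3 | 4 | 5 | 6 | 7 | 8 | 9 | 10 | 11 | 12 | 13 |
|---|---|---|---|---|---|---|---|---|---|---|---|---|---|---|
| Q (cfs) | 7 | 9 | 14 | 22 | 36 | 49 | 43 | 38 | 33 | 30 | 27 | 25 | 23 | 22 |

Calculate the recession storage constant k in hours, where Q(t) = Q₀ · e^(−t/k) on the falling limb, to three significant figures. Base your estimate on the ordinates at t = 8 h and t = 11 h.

k ≈ 10.8 h

On the falling limb, Q drops from 33 to 25 cfs between t = 8 h and t = 11 h (Δt = 3 h).
k = −Δt / ln(Q₂/Q₁) = −3 / ln(25/33) = 10.8 h.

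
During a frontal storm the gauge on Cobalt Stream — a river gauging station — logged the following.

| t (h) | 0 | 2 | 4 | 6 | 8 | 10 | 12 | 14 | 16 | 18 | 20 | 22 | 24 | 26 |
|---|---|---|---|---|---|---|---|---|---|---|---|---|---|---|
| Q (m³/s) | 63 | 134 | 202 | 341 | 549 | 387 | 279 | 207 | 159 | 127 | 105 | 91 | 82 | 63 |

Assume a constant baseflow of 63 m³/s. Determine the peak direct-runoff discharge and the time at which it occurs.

Q_p = 486.0 m³/s at t = 8 h

Subtracting baseflow gives direct-runoff ordinates: 0.0, 71.0, 139.0, 278.0, 486.0, 324.0, 216.0, 144.0, 96.0, 64.0, 42.0, 28.0, 19.0, 0.0 m³/s.
The maximum is 486.0 m³/s, occurring at the reading for t = 8 h.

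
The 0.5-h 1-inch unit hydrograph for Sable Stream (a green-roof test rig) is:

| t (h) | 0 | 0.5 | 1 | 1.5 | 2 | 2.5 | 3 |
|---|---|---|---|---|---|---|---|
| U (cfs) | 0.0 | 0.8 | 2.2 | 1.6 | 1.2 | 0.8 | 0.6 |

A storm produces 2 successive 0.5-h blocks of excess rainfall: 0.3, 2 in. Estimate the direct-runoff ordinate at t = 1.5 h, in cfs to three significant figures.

Q ≈ 4.88 cfs

By discrete convolution, Q_j = Σ (P_i / 1 in) · U_{j−i}.
At t = 1.5 h (j=3): Q = (0.3/1)·1.6 + (2/1)·2.2 = 4.88 cfs.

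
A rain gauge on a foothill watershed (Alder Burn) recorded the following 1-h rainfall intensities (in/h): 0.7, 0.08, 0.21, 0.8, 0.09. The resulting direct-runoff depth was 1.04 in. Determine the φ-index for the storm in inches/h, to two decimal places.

Only the 2 blocks with intensity above φ contribute runoff: 0.7, 0.8 in/h.
Σ(I−φ)·Δt = d  ⇒  (0.7+0.8 − 2φ)·1 = 1.04
φ = (1.500 − 1.04/1) / 2 = 0.23 in/h.

φ ≈ 0.23 in/h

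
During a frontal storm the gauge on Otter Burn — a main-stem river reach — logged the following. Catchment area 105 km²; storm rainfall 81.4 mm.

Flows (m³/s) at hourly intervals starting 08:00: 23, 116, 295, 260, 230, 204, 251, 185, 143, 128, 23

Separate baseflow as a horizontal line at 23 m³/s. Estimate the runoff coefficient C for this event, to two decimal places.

ΣQ_DR = 1605 m³/s; V = ΣQ_DR·Δt = 5.778 × 10^6 m³.
Runoff depth d = V / A = 55.03 mm.
C = d / P = 55.03 / 81.4 = 0.68.

C ≈ 0.68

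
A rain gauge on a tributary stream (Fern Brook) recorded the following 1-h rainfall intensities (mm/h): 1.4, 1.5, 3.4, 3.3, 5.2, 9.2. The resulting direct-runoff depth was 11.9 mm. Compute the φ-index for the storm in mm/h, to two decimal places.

Only the 4 blocks with intensity above φ contribute runoff: 3.4, 3.3, 5.2, 9.2 mm/h.
Σ(I−φ)·Δt = d  ⇒  (3.4+3.3+5.2+9.2 − 4φ)·1 = 11.9
φ = (21.10 − 11.9/1) / 4 = 2.30 mm/h.

φ ≈ 2.30 mm/h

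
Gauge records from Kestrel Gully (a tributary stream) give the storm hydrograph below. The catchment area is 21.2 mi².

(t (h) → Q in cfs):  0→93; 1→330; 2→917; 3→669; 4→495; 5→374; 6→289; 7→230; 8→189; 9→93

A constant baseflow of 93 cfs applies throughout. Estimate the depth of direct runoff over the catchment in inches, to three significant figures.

Direct runoff: 0.0, 237.0, 824.0, 576.0, 402.0, 281.0, 196.0, 137.0, 96.0, 0.0 cfs; ΣQ_DR = 2749 cfs.
V = ΣQ_DR · Δt = 2749 × 3600 s = 9.896 × 10^6 ft³.
Over A = 21.2 mi², depth = V / A = 0.201 in.

d ≈ 0.201 in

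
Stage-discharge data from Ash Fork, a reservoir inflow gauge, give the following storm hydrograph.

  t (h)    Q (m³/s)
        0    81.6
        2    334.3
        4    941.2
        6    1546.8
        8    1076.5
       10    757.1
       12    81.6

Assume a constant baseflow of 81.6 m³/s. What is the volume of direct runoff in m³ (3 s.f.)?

V ≈ 3.06 × 10^7 m³

Direct-runoff ordinates (Q − Q_b): 0.0, 252.7, 859.6, 1465.2, 994.9, 675.5, 0.0 m³/s.
ΣQ_DR = 4248 m³/s.
With Δt = 2 h = 7200 s, V = ΣQ_DR · Δt = 4248 × 7200 = 3.06 × 10^7 m³.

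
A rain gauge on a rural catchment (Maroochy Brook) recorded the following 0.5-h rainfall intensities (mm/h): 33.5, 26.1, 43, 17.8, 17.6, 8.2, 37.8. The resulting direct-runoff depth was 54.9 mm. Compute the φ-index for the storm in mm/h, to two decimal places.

φ ≈ 11.00 mm/h

Only the 6 blocks with intensity above φ contribute runoff: 33.5, 26.1, 43, 17.8, 17.6, 37.8 mm/h.
Σ(I−φ)·Δt = d  ⇒  (33.5+26.1+43+17.8+17.6+37.8 − 6φ)·0.5 = 54.9
φ = (175.8 − 54.9/0.5) / 6 = 11.00 mm/h.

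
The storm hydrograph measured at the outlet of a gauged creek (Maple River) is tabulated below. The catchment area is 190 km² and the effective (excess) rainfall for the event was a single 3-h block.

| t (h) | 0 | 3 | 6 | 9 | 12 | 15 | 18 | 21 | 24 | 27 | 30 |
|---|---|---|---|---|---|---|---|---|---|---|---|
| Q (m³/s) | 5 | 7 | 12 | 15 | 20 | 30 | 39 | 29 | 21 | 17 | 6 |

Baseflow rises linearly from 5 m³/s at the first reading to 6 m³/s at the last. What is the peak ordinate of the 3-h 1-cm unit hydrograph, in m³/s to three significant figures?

U_p ≈ 41.8 m³/s

Direct runoff: 0.00, 1.90, 6.80, 9.70, 14.60, 24.50, 33.40, 23.30, 15.20, 11.10, 0.00 m³/s; ΣQ_DR = 140.5 m³/s, peak = 33.40 m³/s.
Runoff depth d = ΣQ_DR·Δt / A = 140.5 × 10800 / (190 km²) = 7.986 mm.
The 1-cm UH is the DRH scaled by (10 mm)/d, so U_p = 33.40 × 10/7.986 = 41.8 m³/s.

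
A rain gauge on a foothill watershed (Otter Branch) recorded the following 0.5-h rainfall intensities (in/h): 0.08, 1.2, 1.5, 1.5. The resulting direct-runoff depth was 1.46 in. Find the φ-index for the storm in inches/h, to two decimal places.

φ ≈ 0.43 in/h

Only the 3 blocks with intensity above φ contribute runoff: 1.2, 1.5, 1.5 in/h.
Σ(I−φ)·Δt = d  ⇒  (1.2+1.5+1.5 − 3φ)·0.5 = 1.46
φ = (4.200 − 1.46/0.5) / 3 = 0.43 in/h.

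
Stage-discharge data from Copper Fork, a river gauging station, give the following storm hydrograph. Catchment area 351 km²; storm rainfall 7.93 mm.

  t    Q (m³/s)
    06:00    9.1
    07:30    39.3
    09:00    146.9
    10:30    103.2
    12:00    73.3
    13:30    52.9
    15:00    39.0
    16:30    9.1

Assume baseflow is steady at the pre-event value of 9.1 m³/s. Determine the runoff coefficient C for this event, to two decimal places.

ΣQ_DR = 400.0 m³/s; V = ΣQ_DR·Δt = 2.160 × 10^6 m³.
Runoff depth d = V / A = 6.154 mm.
C = d / P = 6.154 / 7.93 = 0.78.

C ≈ 0.78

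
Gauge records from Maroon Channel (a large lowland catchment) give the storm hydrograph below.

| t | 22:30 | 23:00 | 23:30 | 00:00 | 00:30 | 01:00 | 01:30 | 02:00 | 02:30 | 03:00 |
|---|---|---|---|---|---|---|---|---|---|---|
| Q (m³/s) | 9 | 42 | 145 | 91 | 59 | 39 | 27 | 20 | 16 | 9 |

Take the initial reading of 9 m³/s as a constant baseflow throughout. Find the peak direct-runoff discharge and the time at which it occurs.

Subtracting baseflow gives direct-runoff ordinates: 0.0, 33.0, 136.0, 82.0, 50.0, 30.0, 18.0, 11.0, 7.0, 0.0 m³/s.
The maximum is 136.0 m³/s, occurring at the reading for t = 23:30.

Q_p = 136.0 m³/s at t = 23:30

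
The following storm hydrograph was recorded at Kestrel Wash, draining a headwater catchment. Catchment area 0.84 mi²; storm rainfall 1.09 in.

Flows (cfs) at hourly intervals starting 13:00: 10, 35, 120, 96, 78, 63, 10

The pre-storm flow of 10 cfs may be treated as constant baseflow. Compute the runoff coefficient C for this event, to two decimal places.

C ≈ 0.58

ΣQ_DR = 342.0 cfs; V = ΣQ_DR·Δt = 1.231 × 10^6 ft³.
Runoff depth d = V / A = 0.6309 in.
C = d / P = 0.6309 / 1.09 = 0.58.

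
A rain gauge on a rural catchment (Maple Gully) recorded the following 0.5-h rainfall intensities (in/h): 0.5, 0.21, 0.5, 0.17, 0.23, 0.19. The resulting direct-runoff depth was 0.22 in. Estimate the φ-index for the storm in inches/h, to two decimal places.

φ ≈ 0.28 in/h

Only the 2 blocks with intensity above φ contribute runoff: 0.5, 0.5 in/h.
Σ(I−φ)·Δt = d  ⇒  (0.5+0.5 − 2φ)·0.5 = 0.22
φ = (1.000 − 0.22/0.5) / 2 = 0.28 in/h.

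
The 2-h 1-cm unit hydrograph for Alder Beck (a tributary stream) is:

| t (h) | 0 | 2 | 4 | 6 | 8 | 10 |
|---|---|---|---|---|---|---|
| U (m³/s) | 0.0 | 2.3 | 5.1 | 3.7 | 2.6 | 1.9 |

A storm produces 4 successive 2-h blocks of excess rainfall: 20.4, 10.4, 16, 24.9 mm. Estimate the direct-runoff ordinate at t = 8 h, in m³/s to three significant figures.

Q ≈ 23.0 m³/s

By discrete convolution, Q_j = Σ (P_i / 10 mm) · U_{j−i}.
At t = 8 h (j=4): Q = (20.4/10)·2.6 + (10.4/10)·3.7 + (16/10)·5.1 + (24.9/10)·2.3 = 23.0 m³/s.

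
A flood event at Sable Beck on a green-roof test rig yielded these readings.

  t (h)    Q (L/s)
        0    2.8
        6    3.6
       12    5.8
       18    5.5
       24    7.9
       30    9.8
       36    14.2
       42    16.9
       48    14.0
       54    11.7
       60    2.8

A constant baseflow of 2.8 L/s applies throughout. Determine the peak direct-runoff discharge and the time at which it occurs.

Q_p = 14.1 L/s at t = 42 h

Subtracting baseflow gives direct-runoff ordinates: 0.0, 0.8, 3.0, 2.7, 5.1, 7.0, 11.4, 14.1, 11.2, 8.9, 0.0 L/s.
The maximum is 14.1 L/s, occurring at the reading for t = 42 h.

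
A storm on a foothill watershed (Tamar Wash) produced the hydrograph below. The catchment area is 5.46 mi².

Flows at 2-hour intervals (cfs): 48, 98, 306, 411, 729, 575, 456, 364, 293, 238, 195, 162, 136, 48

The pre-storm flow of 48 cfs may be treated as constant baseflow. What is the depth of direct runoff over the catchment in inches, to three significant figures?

Direct runoff: 0.0, 50.0, 258.0, 363.0, 681.0, 527.0, 408.0, 316.0, 245.0, 190.0, 147.0, 114.0, 88.0, 0.0 cfs; ΣQ_DR = 3387 cfs.
V = ΣQ_DR · Δt = 3387 × 7200 s = 2.439 × 10^7 ft³.
Over A = 5.46 mi², depth = V / A = 1.92 in.

d ≈ 1.92 in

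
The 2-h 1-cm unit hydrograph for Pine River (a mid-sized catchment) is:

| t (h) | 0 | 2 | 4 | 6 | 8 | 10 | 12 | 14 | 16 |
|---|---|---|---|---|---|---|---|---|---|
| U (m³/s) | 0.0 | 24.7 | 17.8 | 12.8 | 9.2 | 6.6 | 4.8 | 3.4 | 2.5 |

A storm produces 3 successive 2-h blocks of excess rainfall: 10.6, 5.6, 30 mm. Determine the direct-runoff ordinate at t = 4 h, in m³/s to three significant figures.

Q ≈ 32.7 m³/s

By discrete convolution, Q_j = Σ (P_i / 10 mm) · U_{j−i}.
At t = 4 h (j=2): Q = (10.6/10)·17.8 + (5.6/10)·24.7 + (30/10)·0.0 = 32.7 m³/s.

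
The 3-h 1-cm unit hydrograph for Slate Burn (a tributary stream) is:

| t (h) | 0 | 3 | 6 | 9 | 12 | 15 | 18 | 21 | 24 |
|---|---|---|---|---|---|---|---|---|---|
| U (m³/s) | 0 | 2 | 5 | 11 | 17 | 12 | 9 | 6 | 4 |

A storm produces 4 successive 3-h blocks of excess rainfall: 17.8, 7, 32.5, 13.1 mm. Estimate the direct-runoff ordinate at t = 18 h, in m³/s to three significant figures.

By discrete convolution, Q_j = Σ (P_i / 10 mm) · U_{j−i}.
At t = 18 h (j=6): Q = (17.8/10)·9 + (7/10)·12 + (32.5/10)·17 + (13.1/10)·11 = 94.1 m³/s.

Q ≈ 94.1 m³/s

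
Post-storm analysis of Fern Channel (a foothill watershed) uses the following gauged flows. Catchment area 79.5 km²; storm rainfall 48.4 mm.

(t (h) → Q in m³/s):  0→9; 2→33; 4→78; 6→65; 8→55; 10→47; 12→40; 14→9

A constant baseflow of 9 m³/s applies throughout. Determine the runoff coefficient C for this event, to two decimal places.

ΣQ_DR = 264.0 m³/s; V = ΣQ_DR·Δt = 1.901 × 10^6 m³.
Runoff depth d = V / A = 23.91 mm.
C = d / P = 23.91 / 48.4 = 0.49.

C ≈ 0.49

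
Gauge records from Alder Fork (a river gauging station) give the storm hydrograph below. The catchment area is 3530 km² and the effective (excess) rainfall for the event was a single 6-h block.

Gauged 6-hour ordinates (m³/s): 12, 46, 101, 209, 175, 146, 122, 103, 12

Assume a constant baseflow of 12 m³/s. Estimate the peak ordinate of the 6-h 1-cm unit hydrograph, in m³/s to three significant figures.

U_p ≈ 394 m³/s

Direct runoff: 0.0, 34.0, 89.0, 197.0, 163.0, 134.0, 110.0, 91.0, 0.0 m³/s; ΣQ_DR = 818.0 m³/s, peak = 197.0 m³/s.
Runoff depth d = ΣQ_DR·Δt / A = 818.0 × 21600 / (3530 km²) = 5.005 mm.
The 1-cm UH is the DRH scaled by (10 mm)/d, so U_p = 197.0 × 10/5.005 = 394 m³/s.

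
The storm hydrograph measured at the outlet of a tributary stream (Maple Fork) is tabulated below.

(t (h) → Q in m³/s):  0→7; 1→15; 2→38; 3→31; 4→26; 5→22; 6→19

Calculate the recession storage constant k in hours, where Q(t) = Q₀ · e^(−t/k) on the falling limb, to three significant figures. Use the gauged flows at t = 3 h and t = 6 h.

k ≈ 6.13 h

On the falling limb, Q drops from 31 to 19 m³/s between t = 3 h and t = 6 h (Δt = 3 h).
k = −Δt / ln(Q₂/Q₁) = −3 / ln(19/31) = 6.13 h.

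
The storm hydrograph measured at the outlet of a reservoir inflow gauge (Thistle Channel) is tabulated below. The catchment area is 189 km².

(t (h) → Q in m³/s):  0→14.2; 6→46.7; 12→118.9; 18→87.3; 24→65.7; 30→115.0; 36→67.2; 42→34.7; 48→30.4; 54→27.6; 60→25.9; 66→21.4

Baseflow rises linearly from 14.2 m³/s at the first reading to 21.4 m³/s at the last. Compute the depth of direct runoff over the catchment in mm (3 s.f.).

Direct runoff: 0.00, 31.85, 103.39, 71.14, 48.88, 97.53, 49.07, 15.92, 10.96, 7.51, 5.15, 0.00 m³/s; ΣQ_DR = 441.4 m³/s.
V = ΣQ_DR · Δt = 441.4 × 21600 s = 9.534 × 10^6 m³.
Over A = 189 km², depth = V / A = 50.4 mm.

d ≈ 50.4 mm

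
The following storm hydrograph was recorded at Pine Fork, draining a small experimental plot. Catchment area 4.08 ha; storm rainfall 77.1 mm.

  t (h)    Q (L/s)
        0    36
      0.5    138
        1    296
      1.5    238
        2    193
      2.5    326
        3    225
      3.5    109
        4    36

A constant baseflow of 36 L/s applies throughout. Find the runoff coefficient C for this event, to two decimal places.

ΣQ_DR = 1273 L/s; V = ΣQ_DR·Δt = 2.291 × 10^6 L.
Runoff depth d = V / A = 56.16 mm.
C = d / P = 56.16 / 77.1 = 0.73.

C ≈ 0.73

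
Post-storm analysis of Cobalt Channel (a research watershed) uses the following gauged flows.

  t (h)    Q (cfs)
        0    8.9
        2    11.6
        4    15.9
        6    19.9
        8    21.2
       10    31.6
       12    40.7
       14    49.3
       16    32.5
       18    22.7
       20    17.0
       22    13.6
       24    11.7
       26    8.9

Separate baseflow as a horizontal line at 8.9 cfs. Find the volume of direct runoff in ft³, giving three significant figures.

V ≈ 1.30 × 10^6 ft³

Direct-runoff ordinates (Q − Q_b): 0.0, 2.7, 7.0, 11.0, 12.3, 22.7, 31.8, 40.4, 23.6, 13.8, 8.1, 4.7, 2.8, 0.0 cfs.
ΣQ_DR = 180.9 cfs.
With Δt = 2 h = 7200 s, V = ΣQ_DR · Δt = 180.9 × 7200 = 1.30 × 10^6 ft³.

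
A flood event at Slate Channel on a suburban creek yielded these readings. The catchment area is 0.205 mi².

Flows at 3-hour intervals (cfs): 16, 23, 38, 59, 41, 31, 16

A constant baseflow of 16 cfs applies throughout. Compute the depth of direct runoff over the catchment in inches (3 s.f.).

Direct runoff: 0.0, 7.0, 22.0, 43.0, 25.0, 15.0, 0.0 cfs; ΣQ_DR = 112.0 cfs.
V = ΣQ_DR · Δt = 112.0 × 10800 s = 1.210 × 10^6 ft³.
Over A = 0.205 mi², depth = V / A = 2.54 in.

d ≈ 2.54 in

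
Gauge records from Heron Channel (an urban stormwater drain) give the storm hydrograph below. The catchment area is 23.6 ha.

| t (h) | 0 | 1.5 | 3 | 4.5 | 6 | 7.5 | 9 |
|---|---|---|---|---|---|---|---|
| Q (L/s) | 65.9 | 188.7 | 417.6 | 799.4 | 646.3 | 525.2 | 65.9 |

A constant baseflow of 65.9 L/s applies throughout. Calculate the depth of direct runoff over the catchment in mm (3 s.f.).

Direct runoff: 0.0, 122.8, 351.7, 733.5, 580.4, 459.3, 0.0 L/s; ΣQ_DR = 2248 L/s.
V = ΣQ_DR · Δt = 2248 × 5400 s = 1.214 × 10^7 L.
Over A = 23.6 ha, depth = V / A = 51.4 mm.

d ≈ 51.4 mm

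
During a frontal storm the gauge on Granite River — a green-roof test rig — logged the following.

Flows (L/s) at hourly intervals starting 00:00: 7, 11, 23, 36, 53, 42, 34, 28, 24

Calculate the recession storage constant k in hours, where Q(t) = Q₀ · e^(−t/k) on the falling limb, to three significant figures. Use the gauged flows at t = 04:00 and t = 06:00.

On the falling limb, Q drops from 53 to 34 L/s between t = 04:00 and t = 06:00 (Δt = 2 h).
k = −Δt / ln(Q₂/Q₁) = −2 / ln(34/53) = 4.51 h.

k ≈ 4.51 h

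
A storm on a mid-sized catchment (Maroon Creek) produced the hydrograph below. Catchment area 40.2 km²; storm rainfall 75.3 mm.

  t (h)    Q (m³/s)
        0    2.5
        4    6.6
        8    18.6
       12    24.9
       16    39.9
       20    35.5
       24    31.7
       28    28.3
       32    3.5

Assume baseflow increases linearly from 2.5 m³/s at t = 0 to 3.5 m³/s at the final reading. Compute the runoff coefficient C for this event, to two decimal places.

C ≈ 0.78

ΣQ_DR = 164.5 m³/s; V = ΣQ_DR·Δt = 2.369 × 10^6 m³.
Runoff depth d = V / A = 58.93 mm.
C = d / P = 58.93 / 75.3 = 0.78.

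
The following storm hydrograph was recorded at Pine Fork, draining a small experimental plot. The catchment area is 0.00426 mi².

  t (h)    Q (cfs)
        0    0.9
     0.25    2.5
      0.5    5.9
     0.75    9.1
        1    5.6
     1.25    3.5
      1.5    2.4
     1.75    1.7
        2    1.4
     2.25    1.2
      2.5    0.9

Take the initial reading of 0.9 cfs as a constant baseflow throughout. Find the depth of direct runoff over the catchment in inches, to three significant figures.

Direct runoff: 0.0, 1.6, 5.0, 8.2, 4.7, 2.6, 1.5, 0.8, 0.5, 0.3, 0.0 cfs; ΣQ_DR = 25.20 cfs.
V = ΣQ_DR · Δt = 25.20 × 900 s = 22680 ft³.
Over A = 0.00426 mi², depth = V / A = 2.29 in.

d ≈ 2.29 in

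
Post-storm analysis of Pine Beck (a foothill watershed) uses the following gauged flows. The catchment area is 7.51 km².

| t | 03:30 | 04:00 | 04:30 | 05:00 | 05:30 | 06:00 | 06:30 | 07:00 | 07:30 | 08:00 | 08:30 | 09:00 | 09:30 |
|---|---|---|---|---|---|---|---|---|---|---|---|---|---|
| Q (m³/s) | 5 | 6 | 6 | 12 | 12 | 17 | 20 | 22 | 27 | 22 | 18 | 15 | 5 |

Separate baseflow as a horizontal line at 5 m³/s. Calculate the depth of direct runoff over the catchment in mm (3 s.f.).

d ≈ 29.2 mm

Direct runoff: 0.0, 1.0, 1.0, 7.0, 7.0, 12.0, 15.0, 17.0, 22.0, 17.0, 13.0, 10.0, 0.0 m³/s; ΣQ_DR = 122.0 m³/s.
V = ΣQ_DR · Δt = 122.0 × 1800 s = 2.196 × 10^5 m³.
Over A = 7.51 km², depth = V / A = 29.2 mm.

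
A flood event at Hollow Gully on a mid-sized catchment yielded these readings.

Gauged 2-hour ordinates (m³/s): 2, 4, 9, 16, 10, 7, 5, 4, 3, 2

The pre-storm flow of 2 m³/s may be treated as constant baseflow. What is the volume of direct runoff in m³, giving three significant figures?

Direct-runoff ordinates (Q − Q_b): 0.0, 2.0, 7.0, 14.0, 8.0, 5.0, 3.0, 2.0, 1.0, 0.0 m³/s.
ΣQ_DR = 42.00 m³/s.
With Δt = 2 h = 7200 s, V = ΣQ_DR · Δt = 42.00 × 7200 = 3.02 × 10^5 m³.

V ≈ 3.02 × 10^5 m³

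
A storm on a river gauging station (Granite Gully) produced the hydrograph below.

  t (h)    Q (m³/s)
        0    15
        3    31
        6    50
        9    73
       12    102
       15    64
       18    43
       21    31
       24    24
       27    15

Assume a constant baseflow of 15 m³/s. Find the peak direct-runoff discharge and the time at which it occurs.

Subtracting baseflow gives direct-runoff ordinates: 0.0, 16.0, 35.0, 58.0, 87.0, 49.0, 28.0, 16.0, 9.0, 0.0 m³/s.
The maximum is 87.0 m³/s, occurring at the reading for t = 12 h.

Q_p = 87.0 m³/s at t = 12 h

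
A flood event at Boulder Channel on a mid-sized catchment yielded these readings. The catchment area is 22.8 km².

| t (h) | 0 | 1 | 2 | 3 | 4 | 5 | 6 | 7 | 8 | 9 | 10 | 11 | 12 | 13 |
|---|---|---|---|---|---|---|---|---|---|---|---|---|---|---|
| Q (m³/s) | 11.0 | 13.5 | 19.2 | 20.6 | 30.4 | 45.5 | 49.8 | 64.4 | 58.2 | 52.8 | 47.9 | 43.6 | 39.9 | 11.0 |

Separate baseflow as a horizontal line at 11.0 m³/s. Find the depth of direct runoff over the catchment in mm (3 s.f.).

Direct runoff: 0.0, 2.5, 8.2, 9.6, 19.4, 34.5, 38.8, 53.4, 47.2, 41.8, 36.9, 32.6, 28.9, 0.0 m³/s; ΣQ_DR = 353.8 m³/s.
V = ΣQ_DR · Δt = 353.8 × 3600 s = 1.274 × 10^6 m³.
Over A = 22.8 km², depth = V / A = 55.9 mm.

d ≈ 55.9 mm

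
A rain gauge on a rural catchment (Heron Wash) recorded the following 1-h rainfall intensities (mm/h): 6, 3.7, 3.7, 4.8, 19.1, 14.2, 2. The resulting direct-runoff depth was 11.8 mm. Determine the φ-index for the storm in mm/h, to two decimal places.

φ ≈ 10.75 mm/h

Only the 2 blocks with intensity above φ contribute runoff: 19.1, 14.2 mm/h.
Σ(I−φ)·Δt = d  ⇒  (19.1+14.2 − 2φ)·1 = 11.8
φ = (33.30 − 11.8/1) / 2 = 10.75 mm/h.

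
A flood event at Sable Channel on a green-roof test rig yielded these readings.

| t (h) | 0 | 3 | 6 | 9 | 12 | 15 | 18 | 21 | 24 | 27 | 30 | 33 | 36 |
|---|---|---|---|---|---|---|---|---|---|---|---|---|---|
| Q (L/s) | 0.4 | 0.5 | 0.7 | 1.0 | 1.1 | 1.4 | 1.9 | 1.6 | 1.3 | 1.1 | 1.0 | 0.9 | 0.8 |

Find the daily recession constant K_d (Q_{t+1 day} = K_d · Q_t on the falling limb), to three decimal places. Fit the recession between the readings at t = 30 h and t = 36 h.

Between t = 30 h and t = 36 h the flow falls from 1.0 to 0.8 L/s over 2×3 h = 6 h.
Per-interval ratio K = (0.8/1.0)^(1/2) = 0.8944; K_d = K^(24/3) = 0.410.

K_d ≈ 0.410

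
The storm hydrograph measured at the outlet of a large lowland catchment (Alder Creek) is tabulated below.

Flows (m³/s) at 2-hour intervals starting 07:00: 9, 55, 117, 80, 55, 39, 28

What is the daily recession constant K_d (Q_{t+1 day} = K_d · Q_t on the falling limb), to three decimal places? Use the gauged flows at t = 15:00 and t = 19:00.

Between t = 15:00 and t = 19:00 the flow falls from 55 to 28 m³/s over 2×2 h = 4 h.
Per-interval ratio K = (28/55)^(1/2) = 0.7135; K_d = K^(24/2) = 0.017.

K_d ≈ 0.017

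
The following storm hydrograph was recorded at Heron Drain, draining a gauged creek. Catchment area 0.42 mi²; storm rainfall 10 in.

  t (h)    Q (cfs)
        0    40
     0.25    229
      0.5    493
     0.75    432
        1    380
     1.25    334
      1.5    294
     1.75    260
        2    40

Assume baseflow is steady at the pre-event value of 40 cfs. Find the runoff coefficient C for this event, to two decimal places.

C ≈ 0.20

ΣQ_DR = 2142 cfs; V = ΣQ_DR·Δt = 1.928 × 10^6 ft³.
Runoff depth d = V / A = 1.976 in.
C = d / P = 1.976 / 10 = 0.20.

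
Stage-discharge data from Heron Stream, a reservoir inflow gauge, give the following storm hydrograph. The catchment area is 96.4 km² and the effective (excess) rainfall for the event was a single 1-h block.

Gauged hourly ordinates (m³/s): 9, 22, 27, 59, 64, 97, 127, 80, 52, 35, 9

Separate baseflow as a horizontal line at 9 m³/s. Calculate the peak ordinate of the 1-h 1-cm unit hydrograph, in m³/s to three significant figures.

Direct runoff: 0.0, 13.0, 18.0, 50.0, 55.0, 88.0, 118.0, 71.0, 43.0, 26.0, 0.0 m³/s; ΣQ_DR = 482.0 m³/s, peak = 118.0 m³/s.
Runoff depth d = ΣQ_DR·Δt / A = 482.0 × 3600 / (96.4 km²) = 18.00 mm.
The 1-cm UH is the DRH scaled by (10 mm)/d, so U_p = 118.0 × 10/18.00 = 65.6 m³/s.

U_p ≈ 65.6 m³/s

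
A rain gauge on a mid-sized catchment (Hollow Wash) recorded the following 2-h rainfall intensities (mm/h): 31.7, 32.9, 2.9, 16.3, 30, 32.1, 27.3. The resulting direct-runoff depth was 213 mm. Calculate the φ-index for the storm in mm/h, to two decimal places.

φ ≈ 10.63 mm/h

Only the 6 blocks with intensity above φ contribute runoff: 31.7, 32.9, 16.3, 30, 32.1, 27.3 mm/h.
Σ(I−φ)·Δt = d  ⇒  (31.7+32.9+16.3+30+32.1+27.3 − 6φ)·2 = 213
φ = (170.3 − 213/2) / 6 = 10.63 mm/h.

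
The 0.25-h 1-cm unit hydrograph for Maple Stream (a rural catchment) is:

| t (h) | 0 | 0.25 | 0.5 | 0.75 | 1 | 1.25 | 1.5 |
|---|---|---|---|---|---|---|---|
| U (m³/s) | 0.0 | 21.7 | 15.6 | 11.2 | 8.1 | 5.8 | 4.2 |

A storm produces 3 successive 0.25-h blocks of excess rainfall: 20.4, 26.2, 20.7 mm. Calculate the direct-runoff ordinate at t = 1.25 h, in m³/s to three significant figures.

Q ≈ 56.2 m³/s

By discrete convolution, Q_j = Σ (P_i / 10 mm) · U_{j−i}.
At t = 1.25 h (j=5): Q = (20.4/10)·5.8 + (26.2/10)·8.1 + (20.7/10)·11.2 = 56.2 m³/s.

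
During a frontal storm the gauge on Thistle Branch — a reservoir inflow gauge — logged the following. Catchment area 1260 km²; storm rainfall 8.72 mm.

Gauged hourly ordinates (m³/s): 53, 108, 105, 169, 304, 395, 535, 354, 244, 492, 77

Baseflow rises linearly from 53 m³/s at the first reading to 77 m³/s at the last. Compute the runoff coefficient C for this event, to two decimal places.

ΣQ_DR = 2121 m³/s; V = ΣQ_DR·Δt = 7.636 × 10^6 m³.
Runoff depth d = V / A = 6.060 mm.
C = d / P = 6.060 / 8.72 = 0.69.

C ≈ 0.69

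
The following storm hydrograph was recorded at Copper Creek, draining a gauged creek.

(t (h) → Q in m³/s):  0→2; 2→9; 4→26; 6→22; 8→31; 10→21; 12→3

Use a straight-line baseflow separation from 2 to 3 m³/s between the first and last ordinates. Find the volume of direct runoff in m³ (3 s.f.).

V ≈ 6.95 × 10^5 m³

Direct-runoff ordinates (Q − Q_b): 0.00, 6.83, 23.67, 19.50, 28.33, 18.17, 0.00 m³/s.
ΣQ_DR = 96.50 m³/s.
With Δt = 2 h = 7200 s, V = ΣQ_DR · Δt = 96.50 × 7200 = 6.95 × 10^5 m³.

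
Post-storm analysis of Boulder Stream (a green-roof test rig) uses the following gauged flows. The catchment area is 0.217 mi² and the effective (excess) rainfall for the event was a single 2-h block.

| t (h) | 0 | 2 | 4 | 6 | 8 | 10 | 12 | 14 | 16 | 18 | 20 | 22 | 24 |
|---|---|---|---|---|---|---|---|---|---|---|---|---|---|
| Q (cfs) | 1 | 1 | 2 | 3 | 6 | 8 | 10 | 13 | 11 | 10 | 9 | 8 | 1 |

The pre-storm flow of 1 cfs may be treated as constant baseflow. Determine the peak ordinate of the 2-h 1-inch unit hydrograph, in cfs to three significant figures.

U_p ≈ 12.0 cfs

Direct runoff: 0.0, 0.0, 1.0, 2.0, 5.0, 7.0, 9.0, 12.0, 10.0, 9.0, 8.0, 7.0, 0.0 cfs; ΣQ_DR = 70.00 cfs, peak = 12.0 cfs.
Runoff depth d = ΣQ_DR·Δt / A = 70.00 × 7200 / (0.217 mi²) = 0.9997 in.
The 1-inch UH is the DRH scaled by (1 in)/d, so U_p = 12.0 × 1/0.9997 = 12.0 cfs.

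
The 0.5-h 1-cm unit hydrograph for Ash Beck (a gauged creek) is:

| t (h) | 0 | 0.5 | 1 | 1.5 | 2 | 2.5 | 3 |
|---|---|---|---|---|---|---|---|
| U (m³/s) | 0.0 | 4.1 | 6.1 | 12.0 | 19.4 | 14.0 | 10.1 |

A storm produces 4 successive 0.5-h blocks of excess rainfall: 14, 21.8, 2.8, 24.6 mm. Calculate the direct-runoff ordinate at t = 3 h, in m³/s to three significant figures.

By discrete convolution, Q_j = Σ (P_i / 10 mm) · U_{j−i}.
At t = 3 h (j=6): Q = (14/10)·10.1 + (21.8/10)·14.0 + (2.8/10)·19.4 + (24.6/10)·12.0 = 79.6 m³/s.

Q ≈ 79.6 m³/s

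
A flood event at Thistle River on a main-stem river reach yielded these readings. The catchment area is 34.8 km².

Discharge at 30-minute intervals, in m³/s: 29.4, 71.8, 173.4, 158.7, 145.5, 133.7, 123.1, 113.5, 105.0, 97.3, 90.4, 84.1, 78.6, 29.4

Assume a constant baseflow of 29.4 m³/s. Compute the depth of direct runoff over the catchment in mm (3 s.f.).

d ≈ 52.9 mm

Direct runoff: 0.0, 42.4, 144.0, 129.3, 116.1, 104.3, 93.7, 84.1, 75.6, 67.9, 61.0, 54.7, 49.2, 0.0 m³/s; ΣQ_DR = 1022 m³/s.
V = ΣQ_DR · Δt = 1022 × 1800 s = 1.840 × 10^6 m³.
Over A = 34.8 km², depth = V / A = 52.9 mm.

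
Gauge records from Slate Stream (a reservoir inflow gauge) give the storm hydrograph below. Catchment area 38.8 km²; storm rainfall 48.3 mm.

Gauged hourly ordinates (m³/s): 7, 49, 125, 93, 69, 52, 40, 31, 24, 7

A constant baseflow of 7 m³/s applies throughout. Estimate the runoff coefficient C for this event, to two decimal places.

ΣQ_DR = 427.0 m³/s; V = ΣQ_DR·Δt = 1.537 × 10^6 m³.
Runoff depth d = V / A = 39.62 mm.
C = d / P = 39.62 / 48.3 = 0.82.

C ≈ 0.82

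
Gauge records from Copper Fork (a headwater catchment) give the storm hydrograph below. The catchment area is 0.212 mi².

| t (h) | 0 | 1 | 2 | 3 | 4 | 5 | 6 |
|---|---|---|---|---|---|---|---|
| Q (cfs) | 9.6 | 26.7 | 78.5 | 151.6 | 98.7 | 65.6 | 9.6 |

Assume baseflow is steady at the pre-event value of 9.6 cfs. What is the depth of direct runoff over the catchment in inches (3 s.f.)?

Direct runoff: 0.0, 17.1, 68.9, 142.0, 89.1, 56.0, 0.0 cfs; ΣQ_DR = 373.1 cfs.
V = ΣQ_DR · Δt = 373.1 × 3600 s = 1.343 × 10^6 ft³.
Over A = 0.212 mi², depth = V / A = 2.73 in.

d ≈ 2.73 in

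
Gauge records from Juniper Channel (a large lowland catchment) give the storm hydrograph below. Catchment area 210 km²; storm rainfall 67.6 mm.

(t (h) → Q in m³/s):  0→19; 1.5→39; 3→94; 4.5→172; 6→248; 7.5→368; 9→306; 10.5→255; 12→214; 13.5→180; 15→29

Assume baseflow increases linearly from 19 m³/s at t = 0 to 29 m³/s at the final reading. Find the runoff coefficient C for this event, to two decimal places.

ΣQ_DR = 1660 m³/s; V = ΣQ_DR·Δt = 8.964 × 10^6 m³.
Runoff depth d = V / A = 42.69 mm.
C = d / P = 42.69 / 67.6 = 0.63.

C ≈ 0.63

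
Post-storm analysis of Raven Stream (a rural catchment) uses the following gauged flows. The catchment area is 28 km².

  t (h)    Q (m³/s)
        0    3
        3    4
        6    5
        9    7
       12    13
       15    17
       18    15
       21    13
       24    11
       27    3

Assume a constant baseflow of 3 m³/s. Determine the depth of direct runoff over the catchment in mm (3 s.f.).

Direct runoff: 0.0, 1.0, 2.0, 4.0, 10.0, 14.0, 12.0, 10.0, 8.0, 0.0 m³/s; ΣQ_DR = 61.00 m³/s.
V = ΣQ_DR · Δt = 61.00 × 10800 s = 6.588 × 10^5 m³.
Over A = 28 km², depth = V / A = 23.5 mm.

d ≈ 23.5 mm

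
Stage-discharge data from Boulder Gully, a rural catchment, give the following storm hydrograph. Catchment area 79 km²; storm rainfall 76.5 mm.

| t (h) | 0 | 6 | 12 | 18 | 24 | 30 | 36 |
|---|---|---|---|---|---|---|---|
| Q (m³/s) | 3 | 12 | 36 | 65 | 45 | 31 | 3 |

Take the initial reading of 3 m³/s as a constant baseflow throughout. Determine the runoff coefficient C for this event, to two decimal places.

C ≈ 0.62

ΣQ_DR = 174.0 m³/s; V = ΣQ_DR·Δt = 3.758 × 10^6 m³.
Runoff depth d = V / A = 47.57 mm.
C = d / P = 47.57 / 76.5 = 0.62.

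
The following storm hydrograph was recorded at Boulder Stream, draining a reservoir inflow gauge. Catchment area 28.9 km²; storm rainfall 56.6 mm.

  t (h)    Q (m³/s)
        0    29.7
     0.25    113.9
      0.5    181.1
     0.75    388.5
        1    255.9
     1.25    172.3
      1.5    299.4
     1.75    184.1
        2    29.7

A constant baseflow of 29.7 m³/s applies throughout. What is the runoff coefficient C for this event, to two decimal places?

C ≈ 0.76

ΣQ_DR = 1387 m³/s; V = ΣQ_DR·Δt = 1.249 × 10^6 m³.
Runoff depth d = V / A = 43.20 mm.
C = d / P = 43.20 / 56.6 = 0.76.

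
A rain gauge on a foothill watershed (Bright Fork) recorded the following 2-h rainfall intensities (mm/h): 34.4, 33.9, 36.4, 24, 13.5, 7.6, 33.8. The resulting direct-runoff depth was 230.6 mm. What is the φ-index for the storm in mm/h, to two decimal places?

φ ≈ 10.12 mm/h

Only the 6 blocks with intensity above φ contribute runoff: 34.4, 33.9, 36.4, 24, 13.5, 33.8 mm/h.
Σ(I−φ)·Δt = d  ⇒  (34.4+33.9+36.4+24+13.5+33.8 − 6φ)·2 = 230.6
φ = (176.0 − 230.6/2) / 6 = 10.12 mm/h.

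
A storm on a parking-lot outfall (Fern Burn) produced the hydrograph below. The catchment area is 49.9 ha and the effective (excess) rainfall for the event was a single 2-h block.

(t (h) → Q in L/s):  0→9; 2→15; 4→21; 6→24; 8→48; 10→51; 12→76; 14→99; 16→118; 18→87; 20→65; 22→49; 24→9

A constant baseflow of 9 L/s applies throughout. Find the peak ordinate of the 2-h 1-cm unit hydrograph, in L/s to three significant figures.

Direct runoff: 0.0, 6.0, 12.0, 15.0, 39.0, 42.0, 67.0, 90.0, 109.0, 78.0, 56.0, 40.0, 0.0 L/s; ΣQ_DR = 554.0 L/s, peak = 109.0 L/s.
Runoff depth d = ΣQ_DR·Δt / A = 554.0 × 7200 / (49.9 ha) = 7.994 mm.
The 1-cm UH is the DRH scaled by (10 mm)/d, so U_p = 109.0 × 10/7.994 = 136 L/s.

U_p ≈ 136 L/s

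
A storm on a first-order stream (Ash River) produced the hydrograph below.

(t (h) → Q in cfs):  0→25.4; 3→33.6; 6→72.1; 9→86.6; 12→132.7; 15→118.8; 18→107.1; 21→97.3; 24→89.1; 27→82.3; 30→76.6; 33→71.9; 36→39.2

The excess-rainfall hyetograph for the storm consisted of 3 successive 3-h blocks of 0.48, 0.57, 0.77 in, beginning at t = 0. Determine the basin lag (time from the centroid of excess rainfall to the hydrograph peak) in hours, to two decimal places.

t_L ≈ 7.02 h

Centroid of excess rainfall: t_c = Σ P_i·t̄_i / ΣP_i = 4.9780 h (block centres at 1.5, 4.5, 7.5 h).
Hydrograph peak occurs at t = 12 h, so basin lag t_L = 12 − 4.9780 = 7.02 h.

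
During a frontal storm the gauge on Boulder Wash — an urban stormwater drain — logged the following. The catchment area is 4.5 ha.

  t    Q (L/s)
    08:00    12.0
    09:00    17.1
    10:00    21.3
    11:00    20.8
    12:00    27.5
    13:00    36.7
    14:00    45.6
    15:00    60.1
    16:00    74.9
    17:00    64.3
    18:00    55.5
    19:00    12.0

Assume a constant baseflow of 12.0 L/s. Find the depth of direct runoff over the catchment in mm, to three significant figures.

d ≈ 24.3 mm

Direct runoff: 0.0, 5.1, 9.3, 8.8, 15.5, 24.7, 33.6, 48.1, 62.9, 52.3, 43.5, 0.0 L/s; ΣQ_DR = 303.8 L/s.
V = ΣQ_DR · Δt = 303.8 × 3600 s = 1.094 × 10^6 L.
Over A = 4.5 ha, depth = V / A = 24.3 mm.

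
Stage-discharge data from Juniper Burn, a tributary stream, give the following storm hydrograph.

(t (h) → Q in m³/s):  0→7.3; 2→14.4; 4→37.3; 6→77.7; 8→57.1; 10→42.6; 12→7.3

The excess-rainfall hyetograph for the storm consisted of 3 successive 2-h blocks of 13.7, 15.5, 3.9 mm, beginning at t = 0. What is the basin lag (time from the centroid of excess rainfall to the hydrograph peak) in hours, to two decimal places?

t_L ≈ 3.59 h

Centroid of excess rainfall: t_c = Σ P_i·t̄_i / ΣP_i = 2.4079 h (block centres at 1, 3, 5 h).
Hydrograph peak occurs at t = 6 h, so basin lag t_L = 6 − 2.4079 = 3.59 h.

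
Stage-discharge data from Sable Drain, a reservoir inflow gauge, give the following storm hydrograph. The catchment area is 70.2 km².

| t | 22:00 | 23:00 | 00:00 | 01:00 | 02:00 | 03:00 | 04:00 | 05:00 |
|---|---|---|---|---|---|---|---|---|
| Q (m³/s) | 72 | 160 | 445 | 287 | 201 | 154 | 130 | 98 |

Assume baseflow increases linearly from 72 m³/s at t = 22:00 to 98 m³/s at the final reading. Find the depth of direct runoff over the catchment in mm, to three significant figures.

d ≈ 44.5 mm

Direct runoff: 0.00, 84.29, 365.57, 203.86, 114.14, 63.43, 35.71, 0.00 m³/s; ΣQ_DR = 867.0 m³/s.
V = ΣQ_DR · Δt = 867.0 × 3600 s = 3.121 × 10^6 m³.
Over A = 70.2 km², depth = V / A = 44.5 mm.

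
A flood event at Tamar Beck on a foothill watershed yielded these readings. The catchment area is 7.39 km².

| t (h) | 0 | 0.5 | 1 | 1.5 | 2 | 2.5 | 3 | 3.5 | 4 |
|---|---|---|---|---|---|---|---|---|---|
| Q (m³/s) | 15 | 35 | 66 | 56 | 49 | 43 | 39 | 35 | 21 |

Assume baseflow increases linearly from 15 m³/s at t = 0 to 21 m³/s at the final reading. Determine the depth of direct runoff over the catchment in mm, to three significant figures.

d ≈ 48.0 mm

Direct runoff: 0.00, 19.25, 49.50, 38.75, 31.00, 24.25, 19.50, 14.75, 0.00 m³/s; ΣQ_DR = 197.0 m³/s.
V = ΣQ_DR · Δt = 197.0 × 1800 s = 3.546 × 10^5 m³.
Over A = 7.39 km², depth = V / A = 48.0 mm.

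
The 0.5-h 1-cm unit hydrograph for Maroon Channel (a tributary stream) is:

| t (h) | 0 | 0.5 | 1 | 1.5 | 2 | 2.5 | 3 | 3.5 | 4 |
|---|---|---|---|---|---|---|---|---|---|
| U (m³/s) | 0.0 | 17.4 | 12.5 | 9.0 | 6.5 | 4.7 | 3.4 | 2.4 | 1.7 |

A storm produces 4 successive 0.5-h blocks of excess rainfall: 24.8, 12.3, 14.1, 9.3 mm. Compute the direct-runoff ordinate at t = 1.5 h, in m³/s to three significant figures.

Q ≈ 62.2 m³/s

By discrete convolution, Q_j = Σ (P_i / 10 mm) · U_{j−i}.
At t = 1.5 h (j=3): Q = (24.8/10)·9.0 + (12.3/10)·12.5 + (14.1/10)·17.4 + (9.3/10)·0.0 = 62.2 m³/s.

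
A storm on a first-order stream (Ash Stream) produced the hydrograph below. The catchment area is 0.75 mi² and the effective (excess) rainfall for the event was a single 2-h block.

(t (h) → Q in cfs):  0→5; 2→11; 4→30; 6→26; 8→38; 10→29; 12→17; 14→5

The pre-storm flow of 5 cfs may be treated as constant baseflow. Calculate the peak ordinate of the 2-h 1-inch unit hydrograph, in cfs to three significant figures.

Direct runoff: 0.0, 6.0, 25.0, 21.0, 33.0, 24.0, 12.0, 0.0 cfs; ΣQ_DR = 121.0 cfs, peak = 33.0 cfs.
Runoff depth d = ΣQ_DR·Δt / A = 121.0 × 7200 / (0.75 mi²) = 0.5000 in.
The 1-inch UH is the DRH scaled by (1 in)/d, so U_p = 33.0 × 1/0.5000 = 66.0 cfs.

U_p ≈ 66.0 cfs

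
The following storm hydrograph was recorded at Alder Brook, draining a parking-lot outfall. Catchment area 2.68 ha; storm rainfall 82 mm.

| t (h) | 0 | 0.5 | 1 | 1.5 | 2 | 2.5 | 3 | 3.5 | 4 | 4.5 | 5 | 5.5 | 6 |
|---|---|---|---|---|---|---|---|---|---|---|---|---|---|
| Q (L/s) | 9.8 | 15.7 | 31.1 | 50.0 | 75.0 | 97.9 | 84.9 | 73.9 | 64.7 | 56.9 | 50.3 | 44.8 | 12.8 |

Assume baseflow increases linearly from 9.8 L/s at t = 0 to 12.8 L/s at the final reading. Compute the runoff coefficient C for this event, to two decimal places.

ΣQ_DR = 520.9 L/s; V = ΣQ_DR·Δt = 9.376 × 10^5 L.
Runoff depth d = V / A = 34.99 mm.
C = d / P = 34.99 / 82 = 0.43.

C ≈ 0.43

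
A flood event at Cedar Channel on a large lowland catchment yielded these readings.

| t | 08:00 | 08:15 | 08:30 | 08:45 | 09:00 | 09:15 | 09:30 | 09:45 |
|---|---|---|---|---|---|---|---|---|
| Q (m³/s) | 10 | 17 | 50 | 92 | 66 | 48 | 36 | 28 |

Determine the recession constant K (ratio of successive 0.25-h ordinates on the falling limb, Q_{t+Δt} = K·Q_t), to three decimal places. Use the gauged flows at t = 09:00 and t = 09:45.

K ≈ 0.751

Using the recession-limb readings at t = 09:00 and t = 09:45: Q falls from 66 to 28 m³/s over 3 intervals.
K = (Q₂/Q₁)^(1/3) = (28/66)^(1/3) = 0.751.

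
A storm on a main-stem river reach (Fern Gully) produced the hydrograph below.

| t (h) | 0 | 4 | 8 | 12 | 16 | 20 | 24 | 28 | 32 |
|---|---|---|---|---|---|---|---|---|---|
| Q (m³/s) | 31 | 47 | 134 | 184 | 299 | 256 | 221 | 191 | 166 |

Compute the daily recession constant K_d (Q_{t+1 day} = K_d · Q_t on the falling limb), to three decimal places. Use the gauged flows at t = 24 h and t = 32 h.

Between t = 24 h and t = 32 h the flow falls from 221 to 166 m³/s over 2×4 h = 8 h.
Per-interval ratio K = (166/221)^(1/2) = 0.8667; K_d = K^(24/4) = 0.424.

K_d ≈ 0.424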